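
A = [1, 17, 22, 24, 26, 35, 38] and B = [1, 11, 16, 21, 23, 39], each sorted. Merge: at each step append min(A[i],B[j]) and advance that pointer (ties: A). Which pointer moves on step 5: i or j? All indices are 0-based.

i=0 j=0: A[i]=1<=B[j]=1 take 1, i++
i=1 j=0: A[i]=17>B[j]=1 take 1, j++
i=1 j=1: A[i]=17>B[j]=11 take 11, j++
i=1 j=2: A[i]=17>B[j]=16 take 16, j++
i=1 j=3: A[i]=17<=B[j]=21 take 17, i++

i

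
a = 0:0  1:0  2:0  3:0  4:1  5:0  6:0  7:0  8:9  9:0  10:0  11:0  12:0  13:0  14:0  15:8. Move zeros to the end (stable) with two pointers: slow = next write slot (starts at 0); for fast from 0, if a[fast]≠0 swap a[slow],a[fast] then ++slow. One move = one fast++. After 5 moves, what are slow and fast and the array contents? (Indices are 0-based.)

(s=0,f=0) a[fast]=0 → fast++
(s=0,f=1) a[fast]=0 → fast++
(s=0,f=2) a[fast]=0 → fast++
(s=0,f=3) a[fast]=0 → fast++
(s=0,f=4) a[fast]=1≠0 swap→a[0]=1 → slow++,fast++

slow=1, fast=5, a=[1, 0, 0, 0, 0, 0, 0, 0, 9, 0, 0, 0, 0, 0, 0, 8]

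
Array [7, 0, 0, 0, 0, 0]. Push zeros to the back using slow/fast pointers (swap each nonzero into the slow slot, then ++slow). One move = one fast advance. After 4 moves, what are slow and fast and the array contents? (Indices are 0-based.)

(s=0,f=0) a[fast]=7≠0 swap→a[0]=7 → slow++,fast++
(s=1,f=1) a[fast]=0 → fast++
(s=1,f=2) a[fast]=0 → fast++
(s=1,f=3) a[fast]=0 → fast++

slow=1, fast=4, a=[7, 0, 0, 0, 0, 0]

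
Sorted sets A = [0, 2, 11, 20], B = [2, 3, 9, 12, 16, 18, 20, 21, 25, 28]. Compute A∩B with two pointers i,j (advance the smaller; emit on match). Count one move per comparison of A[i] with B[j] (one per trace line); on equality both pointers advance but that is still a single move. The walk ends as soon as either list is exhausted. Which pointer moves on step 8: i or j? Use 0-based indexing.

[i=0,j=0] 0<2 → i++
[i=1,j=0] 2==2 emit → i++,j++
[i=2,j=1] 11>3 → j++
[i=2,j=2] 11>9 → j++
[i=2,j=3] 11<12 → i++
[i=3,j=3] 20>12 → j++
[i=3,j=4] 20>16 → j++
[i=3,j=5] 20>18 → j++

j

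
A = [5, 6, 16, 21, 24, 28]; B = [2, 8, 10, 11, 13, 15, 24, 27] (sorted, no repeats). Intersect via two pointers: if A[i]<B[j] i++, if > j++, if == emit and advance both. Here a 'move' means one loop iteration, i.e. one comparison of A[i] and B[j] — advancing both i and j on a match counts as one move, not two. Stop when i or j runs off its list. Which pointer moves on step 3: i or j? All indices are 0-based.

i

i=0 j=0: 5>2, j++
i=0 j=1: 5<8, i++
i=1 j=1: 6<8, i++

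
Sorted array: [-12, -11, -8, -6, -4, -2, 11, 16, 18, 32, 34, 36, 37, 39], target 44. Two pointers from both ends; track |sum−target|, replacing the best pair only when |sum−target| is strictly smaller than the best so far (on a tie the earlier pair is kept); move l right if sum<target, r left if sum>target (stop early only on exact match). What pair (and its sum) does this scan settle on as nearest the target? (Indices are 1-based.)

l=1 r=14: -12+39=27 d=17 *, l++
l=2 r=14: -11+39=28 d=16 *, l++
l=3 r=14: -8+39=31 d=13 *, l++
l=4 r=14: -6+39=33 d=11 *, l++
l=5 r=14: -4+39=35 d=9 *, l++
l=6 r=14: -2+39=37 d=7 *, l++
l=7 r=14: 11+39=50 d=6 *, r--
l=7 r=13: 11+37=48 d=4 *, r--
l=7 r=12: 11+36=47 d=3 *, r--
l=7 r=11: 11+34=45 d=1 *, r--
l=7 r=10: 11+32=43 d=1, l++
l=8 r=10: 16+32=48 d=4, r--
l=8 r=9: 16+18=34 d=10, l++

pair (11, 34) with sum 45 (|Δ|=1)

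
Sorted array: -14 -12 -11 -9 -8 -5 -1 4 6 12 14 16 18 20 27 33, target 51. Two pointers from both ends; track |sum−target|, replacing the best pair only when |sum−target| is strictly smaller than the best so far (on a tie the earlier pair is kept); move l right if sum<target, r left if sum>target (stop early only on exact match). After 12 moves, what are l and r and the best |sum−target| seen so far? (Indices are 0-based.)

l=12, r=15, best |Δ|=2

[0,15] -14+33=19 d=32 * → l++
[1,15] -12+33=21 d=30 * → l++
[2,15] -11+33=22 d=29 * → l++
[3,15] -9+33=24 d=27 * → l++
[4,15] -8+33=25 d=26 * → l++
[5,15] -5+33=28 d=23 * → l++
[6,15] -1+33=32 d=19 * → l++
[7,15] 4+33=37 d=14 * → l++
[8,15] 6+33=39 d=12 * → l++
[9,15] 12+33=45 d=6 * → l++
[10,15] 14+33=47 d=4 * → l++
[11,15] 16+33=49 d=2 * → l++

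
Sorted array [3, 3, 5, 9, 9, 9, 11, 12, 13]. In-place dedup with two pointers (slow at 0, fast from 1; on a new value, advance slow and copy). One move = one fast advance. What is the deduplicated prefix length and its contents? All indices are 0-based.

length 6; prefix = [3, 5, 9, 11, 12, 13]

(s=0,f=1) a[fast]=3=a[slow] dup → fast++
(s=0,f=2) a[fast]=5≠a[slow]=3 write a[1]=5 → slow++,fast++
(s=1,f=3) a[fast]=9≠a[slow]=5 write a[2]=9 → slow++,fast++
(s=2,f=4) a[fast]=9=a[slow] dup → fast++
(s=2,f=5) a[fast]=9=a[slow] dup → fast++
(s=2,f=6) a[fast]=11≠a[slow]=9 write a[3]=11 → slow++,fast++
(s=3,f=7) a[fast]=12≠a[slow]=11 write a[4]=12 → slow++,fast++
(s=4,f=8) a[fast]=13≠a[slow]=12 write a[5]=13 → slow++,fast++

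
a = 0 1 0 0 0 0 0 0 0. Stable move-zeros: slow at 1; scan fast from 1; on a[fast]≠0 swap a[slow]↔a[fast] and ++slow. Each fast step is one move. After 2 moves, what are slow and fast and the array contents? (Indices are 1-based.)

slow=2, fast=3, a=[1, 0, 0, 0, 0, 0, 0, 0, 0]

(s=1,f=1) a[fast]=0 → fast++
(s=1,f=2) a[fast]=1≠0 swap→a[1]=1 → slow++,fast++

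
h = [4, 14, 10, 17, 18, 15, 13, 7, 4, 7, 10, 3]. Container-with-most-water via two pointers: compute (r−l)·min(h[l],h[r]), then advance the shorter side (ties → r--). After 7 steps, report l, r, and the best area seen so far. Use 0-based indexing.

l=1, r=5, best area=90

[0,11] min(4,3)*11=33 best=33 * → r--
[0,10] min(4,10)*10=40 best=40 * → l++
[1,10] min(14,10)*9=90 best=90 * → r--
[1,9] min(14,7)*8=56 best=90 → r--
[1,8] min(14,4)*7=28 best=90 → r--
[1,7] min(14,7)*6=42 best=90 → r--
[1,6] min(14,13)*5=65 best=90 → r--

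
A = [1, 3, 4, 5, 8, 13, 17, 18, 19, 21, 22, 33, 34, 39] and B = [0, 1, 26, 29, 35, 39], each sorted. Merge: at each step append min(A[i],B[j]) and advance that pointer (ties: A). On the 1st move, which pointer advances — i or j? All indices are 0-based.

[i=0,j=0] A[i]=1>B[j]=0 take 0 → j++

j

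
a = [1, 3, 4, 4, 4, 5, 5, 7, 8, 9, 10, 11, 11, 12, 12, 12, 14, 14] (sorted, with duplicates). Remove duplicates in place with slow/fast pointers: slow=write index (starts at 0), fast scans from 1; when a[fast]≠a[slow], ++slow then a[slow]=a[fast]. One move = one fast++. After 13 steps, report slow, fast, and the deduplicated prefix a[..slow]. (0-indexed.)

slow=9, fast=14, prefix=[1, 3, 4, 5, 7, 8, 9, 10, 11, 12]

slow=0 fast=1: a[fast]=3≠a[slow]=1 write a[1]=3, slow++,fast++
slow=1 fast=2: a[fast]=4≠a[slow]=3 write a[2]=4, slow++,fast++
slow=2 fast=3: a[fast]=4=a[slow] dup, fast++
slow=2 fast=4: a[fast]=4=a[slow] dup, fast++
slow=2 fast=5: a[fast]=5≠a[slow]=4 write a[3]=5, slow++,fast++
slow=3 fast=6: a[fast]=5=a[slow] dup, fast++
slow=3 fast=7: a[fast]=7≠a[slow]=5 write a[4]=7, slow++,fast++
slow=4 fast=8: a[fast]=8≠a[slow]=7 write a[5]=8, slow++,fast++
slow=5 fast=9: a[fast]=9≠a[slow]=8 write a[6]=9, slow++,fast++
slow=6 fast=10: a[fast]=10≠a[slow]=9 write a[7]=10, slow++,fast++
slow=7 fast=11: a[fast]=11≠a[slow]=10 write a[8]=11, slow++,fast++
slow=8 fast=12: a[fast]=11=a[slow] dup, fast++
slow=8 fast=13: a[fast]=12≠a[slow]=11 write a[9]=12, slow++,fast++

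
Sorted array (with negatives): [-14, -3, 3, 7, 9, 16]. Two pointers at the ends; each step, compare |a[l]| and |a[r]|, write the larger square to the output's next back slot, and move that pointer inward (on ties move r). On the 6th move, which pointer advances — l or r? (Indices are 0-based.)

r

[0,5] |-14|<=|16| out[5]=256 → r--
[0,4] |-14|>|9| out[4]=196 → l++
[1,4] |-3|<=|9| out[3]=81 → r--
[1,3] |-3|<=|7| out[2]=49 → r--
[1,2] |-3|<=|3| out[1]=9 → r--
[1,1] |-3|<=|-3| out[0]=9 → r--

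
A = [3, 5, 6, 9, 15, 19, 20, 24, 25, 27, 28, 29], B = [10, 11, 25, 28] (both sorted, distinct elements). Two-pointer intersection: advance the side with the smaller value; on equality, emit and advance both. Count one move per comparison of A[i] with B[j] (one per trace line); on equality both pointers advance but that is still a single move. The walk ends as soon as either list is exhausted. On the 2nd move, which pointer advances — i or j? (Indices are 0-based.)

[i=0,j=0] 3<10 → i++
[i=1,j=0] 5<10 → i++

i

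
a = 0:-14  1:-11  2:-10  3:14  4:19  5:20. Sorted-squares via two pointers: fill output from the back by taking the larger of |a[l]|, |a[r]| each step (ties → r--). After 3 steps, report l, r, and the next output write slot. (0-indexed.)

l=0, r=2, next write slot=2

[0,5] |-14|<=|20| out[5]=400 → r--
[0,4] |-14|<=|19| out[4]=361 → r--
[0,3] |-14|<=|14| out[3]=196 → r--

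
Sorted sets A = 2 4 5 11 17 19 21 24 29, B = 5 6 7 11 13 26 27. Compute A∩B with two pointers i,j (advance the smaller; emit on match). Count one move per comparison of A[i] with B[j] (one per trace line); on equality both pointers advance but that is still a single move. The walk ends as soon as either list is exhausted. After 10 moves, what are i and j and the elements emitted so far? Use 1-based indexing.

[i=1,j=1] 2<5 → i++
[i=2,j=1] 4<5 → i++
[i=3,j=1] 5==5 emit → i++,j++
[i=4,j=2] 11>6 → j++
[i=4,j=3] 11>7 → j++
[i=4,j=4] 11==11 emit → i++,j++
[i=5,j=5] 17>13 → j++
[i=5,j=6] 17<26 → i++
[i=6,j=6] 19<26 → i++
[i=7,j=6] 21<26 → i++

i=8, j=6, emitted=[5, 11]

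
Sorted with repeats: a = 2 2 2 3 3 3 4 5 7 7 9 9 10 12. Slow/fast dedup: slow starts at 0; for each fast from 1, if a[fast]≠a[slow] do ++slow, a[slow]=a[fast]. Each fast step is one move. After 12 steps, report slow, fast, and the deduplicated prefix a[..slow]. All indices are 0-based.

slow=6, fast=13, prefix=[2, 3, 4, 5, 7, 9, 10]

slow=0 fast=1: a[fast]=2=a[slow] dup, fast++
slow=0 fast=2: a[fast]=2=a[slow] dup, fast++
slow=0 fast=3: a[fast]=3≠a[slow]=2 write a[1]=3, slow++,fast++
slow=1 fast=4: a[fast]=3=a[slow] dup, fast++
slow=1 fast=5: a[fast]=3=a[slow] dup, fast++
slow=1 fast=6: a[fast]=4≠a[slow]=3 write a[2]=4, slow++,fast++
slow=2 fast=7: a[fast]=5≠a[slow]=4 write a[3]=5, slow++,fast++
slow=3 fast=8: a[fast]=7≠a[slow]=5 write a[4]=7, slow++,fast++
slow=4 fast=9: a[fast]=7=a[slow] dup, fast++
slow=4 fast=10: a[fast]=9≠a[slow]=7 write a[5]=9, slow++,fast++
slow=5 fast=11: a[fast]=9=a[slow] dup, fast++
slow=5 fast=12: a[fast]=10≠a[slow]=9 write a[6]=10, slow++,fast++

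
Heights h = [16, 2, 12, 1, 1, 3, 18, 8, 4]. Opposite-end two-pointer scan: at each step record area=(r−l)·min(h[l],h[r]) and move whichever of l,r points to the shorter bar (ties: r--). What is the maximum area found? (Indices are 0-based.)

[0,8] min(16,4)*8=32 best=32 * → r--
[0,7] min(16,8)*7=56 best=56 * → r--
[0,6] min(16,18)*6=96 best=96 * → l++
[1,6] min(2,18)*5=10 best=96 → l++
[2,6] min(12,18)*4=48 best=96 → l++
[3,6] min(1,18)*3=3 best=96 → l++
[4,6] min(1,18)*2=2 best=96 → l++
[5,6] min(3,18)*1=3 best=96 → l++

max area = 96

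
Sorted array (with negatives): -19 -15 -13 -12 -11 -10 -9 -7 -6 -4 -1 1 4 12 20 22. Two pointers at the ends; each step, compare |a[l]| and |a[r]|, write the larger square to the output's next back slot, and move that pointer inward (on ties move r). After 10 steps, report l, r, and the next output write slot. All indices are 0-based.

l=7, r=12, next write slot=5

l=0 r=15: |-19|<=|22| out[15]=484, r--
l=0 r=14: |-19|<=|20| out[14]=400, r--
l=0 r=13: |-19|>|12| out[13]=361, l++
l=1 r=13: |-15|>|12| out[12]=225, l++
l=2 r=13: |-13|>|12| out[11]=169, l++
l=3 r=13: |-12|<=|12| out[10]=144, r--
l=3 r=12: |-12|>|4| out[9]=144, l++
l=4 r=12: |-11|>|4| out[8]=121, l++
l=5 r=12: |-10|>|4| out[7]=100, l++
l=6 r=12: |-9|>|4| out[6]=81, l++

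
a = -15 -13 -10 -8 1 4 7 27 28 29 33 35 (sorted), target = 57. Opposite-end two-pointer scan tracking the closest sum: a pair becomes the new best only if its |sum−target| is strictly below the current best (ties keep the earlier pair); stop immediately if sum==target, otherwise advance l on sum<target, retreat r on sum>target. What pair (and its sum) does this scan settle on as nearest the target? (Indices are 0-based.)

pair (28, 29) with sum 57 (|Δ|=0)

[0,11] -15+35=20 d=37 * → l++
[1,11] -13+35=22 d=35 * → l++
[2,11] -10+35=25 d=32 * → l++
[3,11] -8+35=27 d=30 * → l++
[4,11] 1+35=36 d=21 * → l++
[5,11] 4+35=39 d=18 * → l++
[6,11] 7+35=42 d=15 * → l++
[7,11] 27+35=62 d=5 * → r--
[7,10] 27+33=60 d=3 * → r--
[7,9] 27+29=56 d=1 * → l++
[8,9] 28+29=57 d=0 * → stop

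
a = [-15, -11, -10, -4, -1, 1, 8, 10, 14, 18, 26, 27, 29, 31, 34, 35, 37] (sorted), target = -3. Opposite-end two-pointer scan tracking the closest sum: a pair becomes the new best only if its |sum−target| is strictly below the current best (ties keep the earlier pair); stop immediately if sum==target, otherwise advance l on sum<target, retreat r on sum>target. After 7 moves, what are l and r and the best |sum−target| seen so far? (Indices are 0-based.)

l=0 r=16: -15+37=22 d=25 *, r--
l=0 r=15: -15+35=20 d=23 *, r--
l=0 r=14: -15+34=19 d=22 *, r--
l=0 r=13: -15+31=16 d=19 *, r--
l=0 r=12: -15+29=14 d=17 *, r--
l=0 r=11: -15+27=12 d=15 *, r--
l=0 r=10: -15+26=11 d=14 *, r--

l=0, r=9, best |Δ|=14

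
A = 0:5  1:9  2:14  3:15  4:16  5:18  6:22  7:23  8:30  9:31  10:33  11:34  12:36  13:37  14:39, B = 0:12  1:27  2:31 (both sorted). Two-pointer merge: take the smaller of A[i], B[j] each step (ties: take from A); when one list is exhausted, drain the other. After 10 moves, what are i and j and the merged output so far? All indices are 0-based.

i=0 j=0: A[i]=5<=B[j]=12 take 5, i++
i=1 j=0: A[i]=9<=B[j]=12 take 9, i++
i=2 j=0: A[i]=14>B[j]=12 take 12, j++
i=2 j=1: A[i]=14<=B[j]=27 take 14, i++
i=3 j=1: A[i]=15<=B[j]=27 take 15, i++
i=4 j=1: A[i]=16<=B[j]=27 take 16, i++
i=5 j=1: A[i]=18<=B[j]=27 take 18, i++
i=6 j=1: A[i]=22<=B[j]=27 take 22, i++
i=7 j=1: A[i]=23<=B[j]=27 take 23, i++
i=8 j=1: A[i]=30>B[j]=27 take 27, j++

i=8, j=2, merged so far=[5, 9, 12, 14, 15, 16, 18, 22, 23, 27]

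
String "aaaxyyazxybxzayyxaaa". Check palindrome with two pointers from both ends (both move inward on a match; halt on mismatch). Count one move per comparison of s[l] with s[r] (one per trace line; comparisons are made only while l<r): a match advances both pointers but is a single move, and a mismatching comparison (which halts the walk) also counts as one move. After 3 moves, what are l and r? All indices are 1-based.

l=4, r=17

l=1 r=20: 'a'=='a', l++,r--
l=2 r=19: 'a'=='a', l++,r--
l=3 r=18: 'a'=='a', l++,r--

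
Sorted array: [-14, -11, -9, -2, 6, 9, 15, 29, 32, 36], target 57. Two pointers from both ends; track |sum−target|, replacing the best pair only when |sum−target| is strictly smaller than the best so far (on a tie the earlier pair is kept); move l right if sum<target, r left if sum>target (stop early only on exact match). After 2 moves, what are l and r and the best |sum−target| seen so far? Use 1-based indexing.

[1,10] -14+36=22 d=35 * → l++
[2,10] -11+36=25 d=32 * → l++

l=3, r=10, best |Δ|=32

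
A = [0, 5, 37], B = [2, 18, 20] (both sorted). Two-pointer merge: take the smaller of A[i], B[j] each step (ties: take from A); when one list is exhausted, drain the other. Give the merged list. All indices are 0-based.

i=0 j=0: A[i]=0<=B[j]=2 take 0, i++
i=1 j=0: A[i]=5>B[j]=2 take 2, j++
i=1 j=1: A[i]=5<=B[j]=18 take 5, i++
i=2 j=1: A[i]=37>B[j]=18 take 18, j++
i=2 j=2: A[i]=37>B[j]=20 take 20, j++
i=2 j=3: B done, take A[i]=37, i++

[0, 2, 5, 18, 20, 37]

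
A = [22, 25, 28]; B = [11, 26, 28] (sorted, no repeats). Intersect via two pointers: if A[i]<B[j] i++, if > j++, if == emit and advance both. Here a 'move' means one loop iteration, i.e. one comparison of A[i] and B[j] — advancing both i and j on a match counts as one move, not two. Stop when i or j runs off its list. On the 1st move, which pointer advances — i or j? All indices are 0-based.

j

[i=0,j=0] 22>11 → j++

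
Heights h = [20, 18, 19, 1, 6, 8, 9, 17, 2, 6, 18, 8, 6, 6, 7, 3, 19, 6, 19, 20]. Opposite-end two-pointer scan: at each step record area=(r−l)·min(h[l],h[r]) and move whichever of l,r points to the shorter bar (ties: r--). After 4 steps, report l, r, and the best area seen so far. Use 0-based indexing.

l=0, r=15, best area=380

l=0 r=19: min(20,20)*19=380 best=380 *, r--
l=0 r=18: min(20,19)*18=342 best=380, r--
l=0 r=17: min(20,6)*17=102 best=380, r--
l=0 r=16: min(20,19)*16=304 best=380, r--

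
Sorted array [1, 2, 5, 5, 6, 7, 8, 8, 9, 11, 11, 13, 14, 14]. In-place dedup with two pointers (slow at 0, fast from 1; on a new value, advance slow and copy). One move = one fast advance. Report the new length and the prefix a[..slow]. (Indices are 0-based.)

length 10; prefix = [1, 2, 5, 6, 7, 8, 9, 11, 13, 14]

slow=0 fast=1: a[fast]=2≠a[slow]=1 write a[1]=2, slow++,fast++
slow=1 fast=2: a[fast]=5≠a[slow]=2 write a[2]=5, slow++,fast++
slow=2 fast=3: a[fast]=5=a[slow] dup, fast++
slow=2 fast=4: a[fast]=6≠a[slow]=5 write a[3]=6, slow++,fast++
slow=3 fast=5: a[fast]=7≠a[slow]=6 write a[4]=7, slow++,fast++
slow=4 fast=6: a[fast]=8≠a[slow]=7 write a[5]=8, slow++,fast++
slow=5 fast=7: a[fast]=8=a[slow] dup, fast++
slow=5 fast=8: a[fast]=9≠a[slow]=8 write a[6]=9, slow++,fast++
slow=6 fast=9: a[fast]=11≠a[slow]=9 write a[7]=11, slow++,fast++
slow=7 fast=10: a[fast]=11=a[slow] dup, fast++
slow=7 fast=11: a[fast]=13≠a[slow]=11 write a[8]=13, slow++,fast++
slow=8 fast=12: a[fast]=14≠a[slow]=13 write a[9]=14, slow++,fast++
slow=9 fast=13: a[fast]=14=a[slow] dup, fast++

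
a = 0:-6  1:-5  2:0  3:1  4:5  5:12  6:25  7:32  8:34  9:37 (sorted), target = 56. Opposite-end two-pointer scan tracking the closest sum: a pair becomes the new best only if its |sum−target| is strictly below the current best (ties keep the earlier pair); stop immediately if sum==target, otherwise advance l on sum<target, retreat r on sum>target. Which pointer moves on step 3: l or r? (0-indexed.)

[0,9] -6+37=31 d=25 * → l++
[1,9] -5+37=32 d=24 * → l++
[2,9] 0+37=37 d=19 * → l++

l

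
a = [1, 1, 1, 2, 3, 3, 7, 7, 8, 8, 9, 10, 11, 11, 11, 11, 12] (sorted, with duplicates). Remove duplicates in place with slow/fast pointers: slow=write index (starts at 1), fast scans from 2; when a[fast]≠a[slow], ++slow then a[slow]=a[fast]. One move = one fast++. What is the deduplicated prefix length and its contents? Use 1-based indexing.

slow=1 fast=2: a[fast]=1=a[slow] dup, fast++
slow=1 fast=3: a[fast]=1=a[slow] dup, fast++
slow=1 fast=4: a[fast]=2≠a[slow]=1 write a[2]=2, slow++,fast++
slow=2 fast=5: a[fast]=3≠a[slow]=2 write a[3]=3, slow++,fast++
slow=3 fast=6: a[fast]=3=a[slow] dup, fast++
slow=3 fast=7: a[fast]=7≠a[slow]=3 write a[4]=7, slow++,fast++
slow=4 fast=8: a[fast]=7=a[slow] dup, fast++
slow=4 fast=9: a[fast]=8≠a[slow]=7 write a[5]=8, slow++,fast++
slow=5 fast=10: a[fast]=8=a[slow] dup, fast++
slow=5 fast=11: a[fast]=9≠a[slow]=8 write a[6]=9, slow++,fast++
slow=6 fast=12: a[fast]=10≠a[slow]=9 write a[7]=10, slow++,fast++
slow=7 fast=13: a[fast]=11≠a[slow]=10 write a[8]=11, slow++,fast++
slow=8 fast=14: a[fast]=11=a[slow] dup, fast++
slow=8 fast=15: a[fast]=11=a[slow] dup, fast++
slow=8 fast=16: a[fast]=11=a[slow] dup, fast++
slow=8 fast=17: a[fast]=12≠a[slow]=11 write a[9]=12, slow++,fast++

length 9; prefix = [1, 2, 3, 7, 8, 9, 10, 11, 12]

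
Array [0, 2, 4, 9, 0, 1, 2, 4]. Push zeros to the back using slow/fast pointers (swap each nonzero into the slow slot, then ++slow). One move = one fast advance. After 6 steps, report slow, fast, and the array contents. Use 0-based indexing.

slow=4, fast=6, a=[2, 4, 9, 1, 0, 0, 2, 4]

slow=0 fast=0: a[fast]=0, fast++
slow=0 fast=1: a[fast]=2≠0 swap→a[0]=2, slow++,fast++
slow=1 fast=2: a[fast]=4≠0 swap→a[1]=4, slow++,fast++
slow=2 fast=3: a[fast]=9≠0 swap→a[2]=9, slow++,fast++
slow=3 fast=4: a[fast]=0, fast++
slow=3 fast=5: a[fast]=1≠0 swap→a[3]=1, slow++,fast++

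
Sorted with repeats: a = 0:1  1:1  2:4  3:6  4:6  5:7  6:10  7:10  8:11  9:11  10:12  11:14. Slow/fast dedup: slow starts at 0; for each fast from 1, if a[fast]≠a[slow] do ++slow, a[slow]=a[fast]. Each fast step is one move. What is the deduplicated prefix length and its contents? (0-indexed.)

length 8; prefix = [1, 4, 6, 7, 10, 11, 12, 14]

(s=0,f=1) a[fast]=1=a[slow] dup → fast++
(s=0,f=2) a[fast]=4≠a[slow]=1 write a[1]=4 → slow++,fast++
(s=1,f=3) a[fast]=6≠a[slow]=4 write a[2]=6 → slow++,fast++
(s=2,f=4) a[fast]=6=a[slow] dup → fast++
(s=2,f=5) a[fast]=7≠a[slow]=6 write a[3]=7 → slow++,fast++
(s=3,f=6) a[fast]=10≠a[slow]=7 write a[4]=10 → slow++,fast++
(s=4,f=7) a[fast]=10=a[slow] dup → fast++
(s=4,f=8) a[fast]=11≠a[slow]=10 write a[5]=11 → slow++,fast++
(s=5,f=9) a[fast]=11=a[slow] dup → fast++
(s=5,f=10) a[fast]=12≠a[slow]=11 write a[6]=12 → slow++,fast++
(s=6,f=11) a[fast]=14≠a[slow]=12 write a[7]=14 → slow++,fast++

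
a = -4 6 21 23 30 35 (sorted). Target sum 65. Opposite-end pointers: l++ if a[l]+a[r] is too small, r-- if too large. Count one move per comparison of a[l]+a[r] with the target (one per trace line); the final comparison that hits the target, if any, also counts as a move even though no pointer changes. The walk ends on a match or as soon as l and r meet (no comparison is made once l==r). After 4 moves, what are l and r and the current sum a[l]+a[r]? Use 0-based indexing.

[0,5] -4+35=31 <65 → l++
[1,5] 6+35=41 <65 → l++
[2,5] 21+35=56 <65 → l++
[3,5] 23+35=58 <65 → l++

l=4, r=5, sum=65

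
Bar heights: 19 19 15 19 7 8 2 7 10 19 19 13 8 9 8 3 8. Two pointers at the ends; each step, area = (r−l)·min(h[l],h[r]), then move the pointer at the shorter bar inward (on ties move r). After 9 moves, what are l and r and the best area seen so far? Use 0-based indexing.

l=0 r=16: min(19,8)*16=128 best=128 *, r--
l=0 r=15: min(19,3)*15=45 best=128, r--
l=0 r=14: min(19,8)*14=112 best=128, r--
l=0 r=13: min(19,9)*13=117 best=128, r--
l=0 r=12: min(19,8)*12=96 best=128, r--
l=0 r=11: min(19,13)*11=143 best=143 *, r--
l=0 r=10: min(19,19)*10=190 best=190 *, r--
l=0 r=9: min(19,19)*9=171 best=190, r--
l=0 r=8: min(19,10)*8=80 best=190, r--

l=0, r=7, best area=190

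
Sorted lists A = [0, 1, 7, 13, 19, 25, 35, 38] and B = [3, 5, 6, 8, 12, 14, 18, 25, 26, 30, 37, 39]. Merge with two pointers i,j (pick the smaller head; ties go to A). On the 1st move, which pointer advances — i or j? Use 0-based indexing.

i

[i=0,j=0] A[i]=0<=B[j]=3 take 0 → i++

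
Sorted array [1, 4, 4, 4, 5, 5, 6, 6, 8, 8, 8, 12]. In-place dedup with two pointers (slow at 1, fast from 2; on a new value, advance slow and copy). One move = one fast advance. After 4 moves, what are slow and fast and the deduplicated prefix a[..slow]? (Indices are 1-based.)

(s=1,f=2) a[fast]=4≠a[slow]=1 write a[2]=4 → slow++,fast++
(s=2,f=3) a[fast]=4=a[slow] dup → fast++
(s=2,f=4) a[fast]=4=a[slow] dup → fast++
(s=2,f=5) a[fast]=5≠a[slow]=4 write a[3]=5 → slow++,fast++

slow=3, fast=6, prefix=[1, 4, 5]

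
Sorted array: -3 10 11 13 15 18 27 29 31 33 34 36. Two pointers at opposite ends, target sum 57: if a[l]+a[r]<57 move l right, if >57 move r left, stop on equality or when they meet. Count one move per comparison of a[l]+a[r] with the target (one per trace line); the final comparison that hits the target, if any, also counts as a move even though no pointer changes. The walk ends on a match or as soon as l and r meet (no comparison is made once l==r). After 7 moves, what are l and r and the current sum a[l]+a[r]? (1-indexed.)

[1,12] -3+36=33 <57 → l++
[2,12] 10+36=46 <57 → l++
[3,12] 11+36=47 <57 → l++
[4,12] 13+36=49 <57 → l++
[5,12] 15+36=51 <57 → l++
[6,12] 18+36=54 <57 → l++
[7,12] 27+36=63 >57 → r--

l=7, r=11, sum=61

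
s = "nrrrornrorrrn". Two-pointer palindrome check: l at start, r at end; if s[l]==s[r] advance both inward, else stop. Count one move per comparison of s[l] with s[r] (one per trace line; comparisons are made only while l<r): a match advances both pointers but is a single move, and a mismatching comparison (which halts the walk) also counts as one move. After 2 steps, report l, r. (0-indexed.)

l=2, r=10

l=0 r=12: 'n'=='n', l++,r--
l=1 r=11: 'r'=='r', l++,r--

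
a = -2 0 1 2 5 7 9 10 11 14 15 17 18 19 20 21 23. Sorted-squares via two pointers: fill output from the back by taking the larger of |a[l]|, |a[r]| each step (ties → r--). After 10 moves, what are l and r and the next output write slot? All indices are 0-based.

l=0 r=16: |-2|<=|23| out[16]=529, r--
l=0 r=15: |-2|<=|21| out[15]=441, r--
l=0 r=14: |-2|<=|20| out[14]=400, r--
l=0 r=13: |-2|<=|19| out[13]=361, r--
l=0 r=12: |-2|<=|18| out[12]=324, r--
l=0 r=11: |-2|<=|17| out[11]=289, r--
l=0 r=10: |-2|<=|15| out[10]=225, r--
l=0 r=9: |-2|<=|14| out[9]=196, r--
l=0 r=8: |-2|<=|11| out[8]=121, r--
l=0 r=7: |-2|<=|10| out[7]=100, r--

l=0, r=6, next write slot=6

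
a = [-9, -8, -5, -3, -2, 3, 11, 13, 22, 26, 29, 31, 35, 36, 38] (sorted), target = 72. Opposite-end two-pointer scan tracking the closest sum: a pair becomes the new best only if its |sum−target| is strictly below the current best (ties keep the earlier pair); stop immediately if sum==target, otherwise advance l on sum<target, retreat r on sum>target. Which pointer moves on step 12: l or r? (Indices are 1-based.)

[1,15] -9+38=29 d=43 * → l++
[2,15] -8+38=30 d=42 * → l++
[3,15] -5+38=33 d=39 * → l++
[4,15] -3+38=35 d=37 * → l++
[5,15] -2+38=36 d=36 * → l++
[6,15] 3+38=41 d=31 * → l++
[7,15] 11+38=49 d=23 * → l++
[8,15] 13+38=51 d=21 * → l++
[9,15] 22+38=60 d=12 * → l++
[10,15] 26+38=64 d=8 * → l++
[11,15] 29+38=67 d=5 * → l++
[12,15] 31+38=69 d=3 * → l++

l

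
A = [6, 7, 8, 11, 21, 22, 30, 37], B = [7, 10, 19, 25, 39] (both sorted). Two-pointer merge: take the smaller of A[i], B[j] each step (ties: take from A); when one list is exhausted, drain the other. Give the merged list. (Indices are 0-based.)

[6, 7, 7, 8, 10, 11, 19, 21, 22, 25, 30, 37, 39]

i=0 j=0: A[i]=6<=B[j]=7 take 6, i++
i=1 j=0: A[i]=7<=B[j]=7 take 7, i++
i=2 j=0: A[i]=8>B[j]=7 take 7, j++
i=2 j=1: A[i]=8<=B[j]=10 take 8, i++
i=3 j=1: A[i]=11>B[j]=10 take 10, j++
i=3 j=2: A[i]=11<=B[j]=19 take 11, i++
i=4 j=2: A[i]=21>B[j]=19 take 19, j++
i=4 j=3: A[i]=21<=B[j]=25 take 21, i++
i=5 j=3: A[i]=22<=B[j]=25 take 22, i++
i=6 j=3: A[i]=30>B[j]=25 take 25, j++
i=6 j=4: A[i]=30<=B[j]=39 take 30, i++
i=7 j=4: A[i]=37<=B[j]=39 take 37, i++
i=8 j=4: A done, take B[j]=39, j++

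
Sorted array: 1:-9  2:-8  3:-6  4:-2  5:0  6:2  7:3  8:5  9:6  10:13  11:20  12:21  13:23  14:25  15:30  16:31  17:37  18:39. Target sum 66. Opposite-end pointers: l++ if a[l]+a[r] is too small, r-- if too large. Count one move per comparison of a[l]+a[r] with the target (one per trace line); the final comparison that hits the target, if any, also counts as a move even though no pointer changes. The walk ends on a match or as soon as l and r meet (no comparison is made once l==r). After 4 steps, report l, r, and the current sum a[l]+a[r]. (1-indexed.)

[1,18] -9+39=30 <66 → l++
[2,18] -8+39=31 <66 → l++
[3,18] -6+39=33 <66 → l++
[4,18] -2+39=37 <66 → l++

l=5, r=18, sum=39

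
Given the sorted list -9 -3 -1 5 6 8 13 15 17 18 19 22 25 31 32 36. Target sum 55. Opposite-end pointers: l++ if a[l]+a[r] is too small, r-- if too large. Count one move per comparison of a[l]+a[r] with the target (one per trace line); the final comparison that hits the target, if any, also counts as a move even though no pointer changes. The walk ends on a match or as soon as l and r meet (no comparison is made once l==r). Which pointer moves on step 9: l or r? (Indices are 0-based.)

l

[0,15] -9+36=27 <55 → l++
[1,15] -3+36=33 <55 → l++
[2,15] -1+36=35 <55 → l++
[3,15] 5+36=41 <55 → l++
[4,15] 6+36=42 <55 → l++
[5,15] 8+36=44 <55 → l++
[6,15] 13+36=49 <55 → l++
[7,15] 15+36=51 <55 → l++
[8,15] 17+36=53 <55 → l++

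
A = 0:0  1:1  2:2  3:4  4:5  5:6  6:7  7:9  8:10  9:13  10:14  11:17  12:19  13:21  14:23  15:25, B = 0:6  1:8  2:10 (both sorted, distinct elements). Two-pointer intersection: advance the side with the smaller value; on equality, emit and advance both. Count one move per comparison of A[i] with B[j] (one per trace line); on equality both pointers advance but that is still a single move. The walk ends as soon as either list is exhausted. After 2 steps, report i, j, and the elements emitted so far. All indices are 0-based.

i=2, j=0, emitted=[]

i=0 j=0: 0<6, i++
i=1 j=0: 1<6, i++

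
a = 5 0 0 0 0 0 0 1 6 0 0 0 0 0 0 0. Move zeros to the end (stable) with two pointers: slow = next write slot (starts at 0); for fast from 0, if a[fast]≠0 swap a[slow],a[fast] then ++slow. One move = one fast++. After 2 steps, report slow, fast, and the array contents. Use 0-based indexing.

slow=1, fast=2, a=[5, 0, 0, 0, 0, 0, 0, 1, 6, 0, 0, 0, 0, 0, 0, 0]

slow=0 fast=0: a[fast]=5≠0 swap→a[0]=5, slow++,fast++
slow=1 fast=1: a[fast]=0, fast++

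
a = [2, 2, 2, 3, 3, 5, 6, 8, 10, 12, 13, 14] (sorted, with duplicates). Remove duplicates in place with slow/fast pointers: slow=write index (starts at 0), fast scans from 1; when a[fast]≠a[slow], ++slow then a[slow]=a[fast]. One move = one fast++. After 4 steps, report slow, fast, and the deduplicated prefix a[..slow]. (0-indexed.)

slow=1, fast=5, prefix=[2, 3]

(s=0,f=1) a[fast]=2=a[slow] dup → fast++
(s=0,f=2) a[fast]=2=a[slow] dup → fast++
(s=0,f=3) a[fast]=3≠a[slow]=2 write a[1]=3 → slow++,fast++
(s=1,f=4) a[fast]=3=a[slow] dup → fast++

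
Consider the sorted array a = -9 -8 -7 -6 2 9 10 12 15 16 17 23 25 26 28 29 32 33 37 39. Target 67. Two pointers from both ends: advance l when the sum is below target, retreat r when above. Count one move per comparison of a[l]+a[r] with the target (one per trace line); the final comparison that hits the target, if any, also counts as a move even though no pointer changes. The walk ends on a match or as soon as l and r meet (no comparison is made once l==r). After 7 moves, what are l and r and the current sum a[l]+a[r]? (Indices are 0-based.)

l=7, r=19, sum=51

[0,19] -9+39=30 <67 → l++
[1,19] -8+39=31 <67 → l++
[2,19] -7+39=32 <67 → l++
[3,19] -6+39=33 <67 → l++
[4,19] 2+39=41 <67 → l++
[5,19] 9+39=48 <67 → l++
[6,19] 10+39=49 <67 → l++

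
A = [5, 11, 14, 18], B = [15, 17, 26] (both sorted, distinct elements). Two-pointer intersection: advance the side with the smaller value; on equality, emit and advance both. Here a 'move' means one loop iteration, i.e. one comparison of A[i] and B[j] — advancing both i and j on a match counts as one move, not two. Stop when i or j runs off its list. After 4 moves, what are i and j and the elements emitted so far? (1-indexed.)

i=1 j=1: 5<15, i++
i=2 j=1: 11<15, i++
i=3 j=1: 14<15, i++
i=4 j=1: 18>15, j++

i=4, j=2, emitted=[]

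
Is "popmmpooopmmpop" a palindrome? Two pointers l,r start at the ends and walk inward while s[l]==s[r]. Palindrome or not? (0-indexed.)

palindrome

l=0 r=14: 'p'=='p', l++,r--
l=1 r=13: 'o'=='o', l++,r--
l=2 r=12: 'p'=='p', l++,r--
l=3 r=11: 'm'=='m', l++,r--
l=4 r=10: 'm'=='m', l++,r--
l=5 r=9: 'p'=='p', l++,r--
l=6 r=8: 'o'=='o', l++,r--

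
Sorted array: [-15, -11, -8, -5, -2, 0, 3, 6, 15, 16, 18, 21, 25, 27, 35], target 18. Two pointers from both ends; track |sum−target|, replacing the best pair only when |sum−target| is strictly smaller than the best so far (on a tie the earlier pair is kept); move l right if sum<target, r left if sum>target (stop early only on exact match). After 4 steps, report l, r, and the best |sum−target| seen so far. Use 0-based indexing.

l=2, r=12, best |Δ|=1

l=0 r=14: -15+35=20 d=2 *, r--
l=0 r=13: -15+27=12 d=6, l++
l=1 r=13: -11+27=16 d=2, l++
l=2 r=13: -8+27=19 d=1 *, r--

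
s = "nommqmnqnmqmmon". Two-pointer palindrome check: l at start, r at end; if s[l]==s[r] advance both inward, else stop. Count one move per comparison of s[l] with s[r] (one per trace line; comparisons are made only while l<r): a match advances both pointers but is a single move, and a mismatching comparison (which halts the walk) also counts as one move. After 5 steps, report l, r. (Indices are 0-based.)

[0,14] 'n'=='n' → l++,r--
[1,13] 'o'=='o' → l++,r--
[2,12] 'm'=='m' → l++,r--
[3,11] 'm'=='m' → l++,r--
[4,10] 'q'=='q' → l++,r--

l=5, r=9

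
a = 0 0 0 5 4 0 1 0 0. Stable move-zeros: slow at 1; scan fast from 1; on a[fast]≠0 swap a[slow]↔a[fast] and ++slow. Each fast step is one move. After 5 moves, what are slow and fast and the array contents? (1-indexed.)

(s=1,f=1) a[fast]=0 → fast++
(s=1,f=2) a[fast]=0 → fast++
(s=1,f=3) a[fast]=0 → fast++
(s=1,f=4) a[fast]=5≠0 swap→a[1]=5 → slow++,fast++
(s=2,f=5) a[fast]=4≠0 swap→a[2]=4 → slow++,fast++

slow=3, fast=6, a=[5, 4, 0, 0, 0, 0, 1, 0, 0]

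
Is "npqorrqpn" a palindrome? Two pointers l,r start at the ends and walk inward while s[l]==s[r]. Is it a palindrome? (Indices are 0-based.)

not a palindrome (mismatch at 3,5)

[0,8] 'n'=='n' → l++,r--
[1,7] 'p'=='p' → l++,r--
[2,6] 'q'=='q' → l++,r--
[3,5] 'o'!='r' → stop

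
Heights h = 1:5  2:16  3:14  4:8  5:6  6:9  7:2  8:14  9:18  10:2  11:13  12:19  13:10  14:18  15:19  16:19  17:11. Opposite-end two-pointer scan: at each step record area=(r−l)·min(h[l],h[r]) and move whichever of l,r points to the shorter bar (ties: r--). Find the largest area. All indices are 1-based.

l=1 r=17: min(5,11)*16=80 best=80 *, l++
l=2 r=17: min(16,11)*15=165 best=165 *, r--
l=2 r=16: min(16,19)*14=224 best=224 *, l++
l=3 r=16: min(14,19)*13=182 best=224, l++
l=4 r=16: min(8,19)*12=96 best=224, l++
l=5 r=16: min(6,19)*11=66 best=224, l++
l=6 r=16: min(9,19)*10=90 best=224, l++
l=7 r=16: min(2,19)*9=18 best=224, l++
l=8 r=16: min(14,19)*8=112 best=224, l++
l=9 r=16: min(18,19)*7=126 best=224, l++
l=10 r=16: min(2,19)*6=12 best=224, l++
l=11 r=16: min(13,19)*5=65 best=224, l++
l=12 r=16: min(19,19)*4=76 best=224, r--
l=12 r=15: min(19,19)*3=57 best=224, r--
l=12 r=14: min(19,18)*2=36 best=224, r--
l=12 r=13: min(19,10)*1=10 best=224, r--

max area = 224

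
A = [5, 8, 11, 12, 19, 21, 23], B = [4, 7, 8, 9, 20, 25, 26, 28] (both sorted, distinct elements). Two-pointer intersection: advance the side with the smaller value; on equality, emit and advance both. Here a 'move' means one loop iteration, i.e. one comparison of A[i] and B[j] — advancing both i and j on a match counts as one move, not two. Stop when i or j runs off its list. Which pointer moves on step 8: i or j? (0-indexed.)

i

i=0 j=0: 5>4, j++
i=0 j=1: 5<7, i++
i=1 j=1: 8>7, j++
i=1 j=2: 8==8 emit, i++,j++
i=2 j=3: 11>9, j++
i=2 j=4: 11<20, i++
i=3 j=4: 12<20, i++
i=4 j=4: 19<20, i++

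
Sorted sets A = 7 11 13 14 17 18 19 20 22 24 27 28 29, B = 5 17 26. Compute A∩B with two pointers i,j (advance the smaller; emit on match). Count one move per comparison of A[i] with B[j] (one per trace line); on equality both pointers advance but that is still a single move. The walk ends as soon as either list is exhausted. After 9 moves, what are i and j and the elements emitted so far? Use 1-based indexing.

[i=1,j=1] 7>5 → j++
[i=1,j=2] 7<17 → i++
[i=2,j=2] 11<17 → i++
[i=3,j=2] 13<17 → i++
[i=4,j=2] 14<17 → i++
[i=5,j=2] 17==17 emit → i++,j++
[i=6,j=3] 18<26 → i++
[i=7,j=3] 19<26 → i++
[i=8,j=3] 20<26 → i++

i=9, j=3, emitted=[17]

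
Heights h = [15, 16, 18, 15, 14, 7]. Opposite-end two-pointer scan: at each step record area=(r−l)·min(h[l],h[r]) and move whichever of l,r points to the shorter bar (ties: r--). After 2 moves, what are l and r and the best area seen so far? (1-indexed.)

l=1, r=4, best area=56

[1,6] min(15,7)*5=35 best=35 * → r--
[1,5] min(15,14)*4=56 best=56 * → r--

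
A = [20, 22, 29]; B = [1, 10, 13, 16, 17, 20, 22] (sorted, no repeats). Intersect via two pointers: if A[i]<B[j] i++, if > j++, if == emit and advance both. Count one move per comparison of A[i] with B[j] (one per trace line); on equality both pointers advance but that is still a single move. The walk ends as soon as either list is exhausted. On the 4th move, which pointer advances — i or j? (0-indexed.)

[i=0,j=0] 20>1 → j++
[i=0,j=1] 20>10 → j++
[i=0,j=2] 20>13 → j++
[i=0,j=3] 20>16 → j++

j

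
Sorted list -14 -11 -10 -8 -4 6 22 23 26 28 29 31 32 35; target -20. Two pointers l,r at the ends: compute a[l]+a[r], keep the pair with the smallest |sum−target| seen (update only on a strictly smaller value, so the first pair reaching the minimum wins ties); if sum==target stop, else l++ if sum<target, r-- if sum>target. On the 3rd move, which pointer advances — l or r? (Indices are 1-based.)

r

l=1 r=14: -14+35=21 d=41 *, r--
l=1 r=13: -14+32=18 d=38 *, r--
l=1 r=12: -14+31=17 d=37 *, r--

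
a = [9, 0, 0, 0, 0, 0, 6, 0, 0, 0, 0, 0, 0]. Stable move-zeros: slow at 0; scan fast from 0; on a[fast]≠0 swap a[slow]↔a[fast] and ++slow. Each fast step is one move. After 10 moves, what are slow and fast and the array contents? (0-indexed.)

slow=2, fast=10, a=[9, 6, 0, 0, 0, 0, 0, 0, 0, 0, 0, 0, 0]

(s=0,f=0) a[fast]=9≠0 swap→a[0]=9 → slow++,fast++
(s=1,f=1) a[fast]=0 → fast++
(s=1,f=2) a[fast]=0 → fast++
(s=1,f=3) a[fast]=0 → fast++
(s=1,f=4) a[fast]=0 → fast++
(s=1,f=5) a[fast]=0 → fast++
(s=1,f=6) a[fast]=6≠0 swap→a[1]=6 → slow++,fast++
(s=2,f=7) a[fast]=0 → fast++
(s=2,f=8) a[fast]=0 → fast++
(s=2,f=9) a[fast]=0 → fast++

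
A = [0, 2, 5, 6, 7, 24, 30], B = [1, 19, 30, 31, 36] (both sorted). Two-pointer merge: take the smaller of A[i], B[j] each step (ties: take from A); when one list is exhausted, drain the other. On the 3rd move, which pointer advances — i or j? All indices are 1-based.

i=1 j=1: A[i]=0<=B[j]=1 take 0, i++
i=2 j=1: A[i]=2>B[j]=1 take 1, j++
i=2 j=2: A[i]=2<=B[j]=19 take 2, i++

i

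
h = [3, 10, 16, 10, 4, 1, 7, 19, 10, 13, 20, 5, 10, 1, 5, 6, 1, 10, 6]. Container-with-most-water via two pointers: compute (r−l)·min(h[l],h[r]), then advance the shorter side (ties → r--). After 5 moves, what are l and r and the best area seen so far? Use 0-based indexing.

[0,18] min(3,6)*18=54 best=54 * → l++
[1,18] min(10,6)*17=102 best=102 * → r--
[1,17] min(10,10)*16=160 best=160 * → r--
[1,16] min(10,1)*15=15 best=160 → r--
[1,15] min(10,6)*14=84 best=160 → r--

l=1, r=14, best area=160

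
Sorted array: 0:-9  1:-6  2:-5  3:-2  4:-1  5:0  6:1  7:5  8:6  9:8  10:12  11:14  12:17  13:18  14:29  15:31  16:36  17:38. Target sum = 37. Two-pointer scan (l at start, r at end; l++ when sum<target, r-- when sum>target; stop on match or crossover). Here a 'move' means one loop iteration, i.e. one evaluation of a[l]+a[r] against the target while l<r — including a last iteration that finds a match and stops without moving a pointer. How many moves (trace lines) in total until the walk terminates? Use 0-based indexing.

5 moves

[0,17] -9+38=29 <37 → l++
[1,17] -6+38=32 <37 → l++
[2,17] -5+38=33 <37 → l++
[3,17] -2+38=36 <37 → l++
[4,17] -1+38=37 → found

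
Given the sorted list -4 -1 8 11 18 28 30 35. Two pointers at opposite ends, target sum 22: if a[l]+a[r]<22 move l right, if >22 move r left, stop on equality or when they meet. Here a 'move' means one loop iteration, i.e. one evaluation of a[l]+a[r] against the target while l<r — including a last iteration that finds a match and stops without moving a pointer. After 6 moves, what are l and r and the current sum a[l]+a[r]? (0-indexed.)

l=2, r=3, sum=19

l=0 r=7: -4+35=31 >22, r--
l=0 r=6: -4+30=26 >22, r--
l=0 r=5: -4+28=24 >22, r--
l=0 r=4: -4+18=14 <22, l++
l=1 r=4: -1+18=17 <22, l++
l=2 r=4: 8+18=26 >22, r--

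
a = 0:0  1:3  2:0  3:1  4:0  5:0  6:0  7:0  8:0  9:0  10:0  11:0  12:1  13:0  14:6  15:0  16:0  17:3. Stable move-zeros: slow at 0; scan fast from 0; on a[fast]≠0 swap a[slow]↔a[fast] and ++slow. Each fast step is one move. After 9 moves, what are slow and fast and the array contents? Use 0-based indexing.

slow=0 fast=0: a[fast]=0, fast++
slow=0 fast=1: a[fast]=3≠0 swap→a[0]=3, slow++,fast++
slow=1 fast=2: a[fast]=0, fast++
slow=1 fast=3: a[fast]=1≠0 swap→a[1]=1, slow++,fast++
slow=2 fast=4: a[fast]=0, fast++
slow=2 fast=5: a[fast]=0, fast++
slow=2 fast=6: a[fast]=0, fast++
slow=2 fast=7: a[fast]=0, fast++
slow=2 fast=8: a[fast]=0, fast++

slow=2, fast=9, a=[3, 1, 0, 0, 0, 0, 0, 0, 0, 0, 0, 0, 1, 0, 6, 0, 0, 3]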